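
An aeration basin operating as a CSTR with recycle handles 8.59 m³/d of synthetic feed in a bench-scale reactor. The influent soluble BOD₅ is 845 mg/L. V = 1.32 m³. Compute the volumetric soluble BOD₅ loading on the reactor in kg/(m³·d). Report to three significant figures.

Volumetric loading L_v = Q·S₀ / V = 8.59 × 845 g/m³ / 1.320 m³ = 5499 g/(m³·d) = 5.499 kg soluble BOD₅/(m³·d).

L_v ≈ 5.50 kg soluble BOD₅/(m³·d)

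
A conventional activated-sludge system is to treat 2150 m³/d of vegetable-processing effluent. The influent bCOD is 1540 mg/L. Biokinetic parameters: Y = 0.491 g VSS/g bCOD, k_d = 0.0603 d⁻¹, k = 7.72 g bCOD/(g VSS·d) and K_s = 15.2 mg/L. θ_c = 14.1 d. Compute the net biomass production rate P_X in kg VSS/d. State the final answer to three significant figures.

From the Monod/SRT balance for a CMAS, S = K_s·(1+k_d θ_c)/[θ_c·(Y k − k_d) − 1] = 15.2 × (1 + 0.0603 × 14.1) / [14.1 × (0.491 × 7.72 − 0.0603) − 1] = 28.12 / 51.60 = 0.5451 mg/L.
Observed yield with endogenous decay: Y_obs = Y / (1 + k_d·θ_c) = 0.491 / (1 + 0.0603 × 14.1) = 0.491 / 1.850 = 0.2654 g VSS/g bCOD.
Q·(S₀ − S) = 2150 × (1540 − 0.545) × 10⁻³ = 3310 kg/d removed.
Biomass produced: P_X = Y_obs·Q·ΔS = 0.2654 × 3310 ≈ 878.3 kg VSS/d.

P_X ≈ 878 kg VSS/d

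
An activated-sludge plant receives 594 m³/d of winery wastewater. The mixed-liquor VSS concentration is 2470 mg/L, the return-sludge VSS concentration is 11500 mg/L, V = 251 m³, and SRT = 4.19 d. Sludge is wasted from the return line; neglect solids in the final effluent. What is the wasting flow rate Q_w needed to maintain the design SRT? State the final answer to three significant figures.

Q_w ≈ 12.9 m³/d

Wasting from the return line (neglecting effluent solids): Q_w = V·X / (θ_c·X_r) = 251.0 × 2470 / (4.19 × 11500) = 12.87 m³/d.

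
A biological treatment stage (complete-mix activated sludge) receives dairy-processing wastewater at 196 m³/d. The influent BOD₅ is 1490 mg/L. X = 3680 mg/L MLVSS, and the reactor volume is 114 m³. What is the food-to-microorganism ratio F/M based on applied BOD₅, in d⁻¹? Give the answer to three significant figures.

F/M ≈ 0.696 d⁻¹

Food-to-microorganism ratio F/M = Q S₀ / (V X) = 196 × 1490 / (114.0 × 3680) = 0.6961 d⁻¹.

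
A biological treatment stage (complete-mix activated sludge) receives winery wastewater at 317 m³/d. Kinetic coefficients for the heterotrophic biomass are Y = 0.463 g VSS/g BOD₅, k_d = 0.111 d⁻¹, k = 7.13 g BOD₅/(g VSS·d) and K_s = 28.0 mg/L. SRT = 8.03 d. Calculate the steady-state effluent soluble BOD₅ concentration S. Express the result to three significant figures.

S ≈ 2.15 mg/L

From the Monod/SRT balance for a CMAS, S = K_s·(1+k_d θ_c)/[θ_c·(Y k − k_d) − 1] = 28.0 × (1 + 0.111 × 8.03) / [8.03 × (0.463 × 7.13 − 0.111) − 1] = 52.96 / 24.62 = 2.151 mg/L.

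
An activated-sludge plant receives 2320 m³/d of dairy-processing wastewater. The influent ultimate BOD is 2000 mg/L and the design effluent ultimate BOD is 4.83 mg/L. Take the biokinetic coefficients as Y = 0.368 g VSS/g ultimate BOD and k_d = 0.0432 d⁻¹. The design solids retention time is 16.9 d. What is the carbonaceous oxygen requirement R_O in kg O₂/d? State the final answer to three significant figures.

The observed yield is Y_obs = Y/(1 + k_d·θ_c) = 0.368 / (1 + 0.0432 × 16.9) = 0.368 / 1.730 = 0.2127 g VSS per g ultimate BOD removed.
Substrate removed = Q·(S₀ − S) = 2320 m³/d × (2000 − 4.83) g/m³ = 4.63×10^6 g/d = 4629 kg/d.
Biomass synthesised: P_X = Y_obs × 4629 = 984.6 kg VSS/d.
R_O = Q·(S₀ − S) − 1.42·P_X = 4629 − 1.42 × 984.6 = 3231 kg O₂/d.

R_O ≈ 3230 kg O₂/d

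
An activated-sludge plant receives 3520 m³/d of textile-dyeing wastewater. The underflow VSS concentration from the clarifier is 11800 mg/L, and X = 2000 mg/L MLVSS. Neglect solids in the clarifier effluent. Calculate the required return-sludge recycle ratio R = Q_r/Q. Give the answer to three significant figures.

R ≈ 0.204

Solids balance on the clarifier gives (1+R)X = R·X_r, so R = X/(X_r − X) = 2000 / (11800 − 2000) = 0.2041.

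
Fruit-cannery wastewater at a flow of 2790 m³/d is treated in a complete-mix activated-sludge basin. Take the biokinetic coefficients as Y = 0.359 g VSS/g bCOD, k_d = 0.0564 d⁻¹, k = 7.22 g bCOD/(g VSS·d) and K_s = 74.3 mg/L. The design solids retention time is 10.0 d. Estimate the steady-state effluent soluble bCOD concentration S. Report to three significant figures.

From the Monod/SRT balance for a CMAS, S = K_s·(1+k_d θ_c)/[θ_c·(Y k − k_d) − 1] = 74.3 × (1 + 0.0564 × 10.0) / [10.0 × (0.359 × 7.22 − 0.0564) − 1] = 116.2 / 24.36 = 4.771 mg/L.

S ≈ 4.77 mg/L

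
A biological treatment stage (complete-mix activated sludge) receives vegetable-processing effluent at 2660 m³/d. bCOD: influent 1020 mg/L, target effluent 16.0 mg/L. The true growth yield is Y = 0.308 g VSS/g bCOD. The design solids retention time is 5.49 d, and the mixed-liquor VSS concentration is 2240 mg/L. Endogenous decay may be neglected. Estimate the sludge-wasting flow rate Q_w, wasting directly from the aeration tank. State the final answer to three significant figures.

Q_w ≈ 367 m³/d

V·X = Y·Q·ΔS·θ_c gives V = 0.308 × 2660 × (1020 − 16.0) × 5.49 / 2240 = 2016 m³.
Wasting from the aeration tank: Q_w = V / θ_c = 2016 / 5.49 = 367.2 m³/d.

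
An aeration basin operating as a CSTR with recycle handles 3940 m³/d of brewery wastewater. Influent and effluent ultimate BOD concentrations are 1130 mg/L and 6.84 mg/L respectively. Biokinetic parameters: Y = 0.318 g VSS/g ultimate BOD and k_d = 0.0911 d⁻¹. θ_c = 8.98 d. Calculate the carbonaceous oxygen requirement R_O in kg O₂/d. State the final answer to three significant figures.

R_O ≈ 3330 kg O₂/d

Y_obs = Y / (1 + k_d θ_c) = 0.318 / (1 + 0.0911 × 8.98) = 0.318 / 1.818 = 0.1749.
Mass of ultimate BOD removed per day: Q(S₀ − S) = 3940 × 1123 g/m³ = 4425 kg/d.
P_X = Y_obs·Q·(S₀ − S) = 0.1749 × 4425 = 774.0 kg VSS/d.
R_O = Q·(S₀ − S) − 1.42·P_X = 4425 − 1.42 × 774.0 = 3326 kg O₂/d.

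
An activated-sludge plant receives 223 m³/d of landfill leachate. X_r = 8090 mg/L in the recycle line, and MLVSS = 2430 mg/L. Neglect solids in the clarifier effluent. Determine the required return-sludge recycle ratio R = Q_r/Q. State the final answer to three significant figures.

Solids balance on the clarifier gives (1+R)X = R·X_r, so R = X/(X_r − X) = 2430 / (8090 − 2430) = 0.4293.

R ≈ 0.429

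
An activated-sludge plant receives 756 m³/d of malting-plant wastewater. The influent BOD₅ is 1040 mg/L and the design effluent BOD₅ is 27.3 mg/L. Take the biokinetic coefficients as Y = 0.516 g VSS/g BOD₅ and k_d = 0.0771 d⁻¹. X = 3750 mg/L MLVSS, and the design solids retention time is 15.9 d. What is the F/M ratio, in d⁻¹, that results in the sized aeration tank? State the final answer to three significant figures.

F/M ≈ 0.279 d⁻¹

From the SRT design equation V = Y Q (S₀−S) θ_c / [X (1 + k_d θ_c)] = 0.516 × 756 × (1040 − 27.3) × 15.9 / [3750 × (1 + 0.0771 × 15.9)] = 6.28×10^6 / 8347 = 752.5 m³.
F/M = Q·S₀ / (V·X) = 756 × 1040 / (752.5 × 3750) = 0.2786 g BOD₅·(g VSS·d)⁻¹.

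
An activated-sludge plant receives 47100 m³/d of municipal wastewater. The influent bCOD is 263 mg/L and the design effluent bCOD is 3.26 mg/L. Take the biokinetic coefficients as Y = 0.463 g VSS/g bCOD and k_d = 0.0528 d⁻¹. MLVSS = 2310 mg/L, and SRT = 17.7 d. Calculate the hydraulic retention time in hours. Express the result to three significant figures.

Rearranging the biomass balance for a CMAS with decay, V = Y·Q·ΔS·θ_c / [X·(1+k_d θ_c)] = 0.463 × 47100 × (263 − 3.26) × 17.7 / [2310 × (1 + 0.0528 × 17.7)] = 1×10^8 / 4469 = 22435 m³.
Hydraulic retention time τ = V/Q = 22435 / 47100 = 0.4763 d = 11.43 h.

τ ≈ 11.4 h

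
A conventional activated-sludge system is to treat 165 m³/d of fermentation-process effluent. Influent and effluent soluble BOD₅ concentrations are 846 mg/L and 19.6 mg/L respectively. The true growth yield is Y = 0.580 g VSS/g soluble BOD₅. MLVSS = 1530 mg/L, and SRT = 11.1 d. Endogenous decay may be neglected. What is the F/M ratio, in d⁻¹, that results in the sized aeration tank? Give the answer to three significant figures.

Biomass mass balance (decay neglected): V·X = Y·Q·(S₀ − S)·θ_c, so V = 0.580 × 165 × (846 − 19.6) × 11.1 / 1530 = 573.8 m³.
F/M = Q·S₀ / (V·X) = 165 × 846 / (573.8 × 1530) = 0.1590 g soluble BOD₅·(g VSS·d)⁻¹.

F/M ≈ 0.159 d⁻¹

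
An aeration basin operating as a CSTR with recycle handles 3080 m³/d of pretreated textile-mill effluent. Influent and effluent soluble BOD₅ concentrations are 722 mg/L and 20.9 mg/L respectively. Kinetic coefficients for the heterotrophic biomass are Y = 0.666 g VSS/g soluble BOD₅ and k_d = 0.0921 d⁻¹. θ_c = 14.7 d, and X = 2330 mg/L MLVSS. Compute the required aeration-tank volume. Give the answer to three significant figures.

V ≈ 3850 m³

From the SRT design equation V = Y Q (S₀−S) θ_c / [X (1 + k_d θ_c)] = 0.666 × 3080 × (722 − 20.9) × 14.7 / [2330 × (1 + 0.0921 × 14.7)] = 2.11×10^7 / 5485 = 3855 m³.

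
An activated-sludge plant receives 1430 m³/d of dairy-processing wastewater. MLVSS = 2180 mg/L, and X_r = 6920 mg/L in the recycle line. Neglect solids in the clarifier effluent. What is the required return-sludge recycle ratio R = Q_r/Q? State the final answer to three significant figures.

R ≈ 0.460

R = Q_r/Q = X/(X_r − X) = 2180 / (6920 − 2180) = 0.4599.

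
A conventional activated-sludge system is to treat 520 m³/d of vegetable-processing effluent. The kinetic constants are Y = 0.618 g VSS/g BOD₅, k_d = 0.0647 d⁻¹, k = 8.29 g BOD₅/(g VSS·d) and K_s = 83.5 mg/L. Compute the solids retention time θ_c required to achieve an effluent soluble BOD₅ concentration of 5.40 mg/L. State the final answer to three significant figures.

From 1/θ_c = Y·k·S/(K_s + S) − k_d: Y·k·S/(K_s+S) = 0.618 × 8.29 × 5.40 / (83.5 + 5.40) = 0.3112 d⁻¹.
θ_c = 1/(μ − k_d) = 1/(0.3112 − 0.0647) = 1/0.2465 = 4.057 d.

θ_c ≈ 4.06 d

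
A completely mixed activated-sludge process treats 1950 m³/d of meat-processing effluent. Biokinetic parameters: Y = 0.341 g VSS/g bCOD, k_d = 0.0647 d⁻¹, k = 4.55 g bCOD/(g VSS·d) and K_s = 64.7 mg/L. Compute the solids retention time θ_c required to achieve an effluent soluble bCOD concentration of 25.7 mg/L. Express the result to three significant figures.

From 1/θ_c = Y·k·S/(K_s + S) − k_d: Y·k·S/(K_s+S) = 0.341 × 4.55 × 25.7 / (64.7 + 25.7) = 0.4411 d⁻¹.
θ_c = 1/(μ − k_d) = 1/(0.4411 − 0.0647) = 1/0.3764 = 2.657 d.

θ_c ≈ 2.66 d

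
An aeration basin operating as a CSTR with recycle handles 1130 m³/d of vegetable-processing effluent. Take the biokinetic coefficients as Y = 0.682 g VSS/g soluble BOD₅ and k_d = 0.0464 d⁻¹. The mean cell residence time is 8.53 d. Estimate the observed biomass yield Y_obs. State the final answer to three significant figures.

Y_obs ≈ 0.489 g VSS/g soluble BOD₅

Observed yield with endogenous decay: Y_obs = Y / (1 + k_d·θ_c) = 0.682 / (1 + 0.0464 × 8.53) = 0.682 / 1.396 = 0.4886 g VSS/g soluble BOD₅.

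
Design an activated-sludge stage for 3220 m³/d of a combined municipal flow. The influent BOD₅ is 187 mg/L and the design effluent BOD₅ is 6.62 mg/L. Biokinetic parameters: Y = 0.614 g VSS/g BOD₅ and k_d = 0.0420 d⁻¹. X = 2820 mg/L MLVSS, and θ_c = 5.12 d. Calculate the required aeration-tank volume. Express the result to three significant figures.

Steady-state biomass mass balance: V·X·(1 + k_d·θ_c) = Y·Q·(S₀ − S)·θ_c, so V = 0.614 × 3220 × (187 − 6.62) × 5.12 / [2820 × (1 + 0.0420 × 5.12)] = 1.83×10^6 / 3426 = 532.9 m³.

V ≈ 533 m³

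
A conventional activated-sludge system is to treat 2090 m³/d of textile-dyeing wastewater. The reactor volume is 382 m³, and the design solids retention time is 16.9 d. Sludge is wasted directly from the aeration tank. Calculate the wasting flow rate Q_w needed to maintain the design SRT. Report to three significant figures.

For wasting at MLVSS concentration, Q_w = V/θ_c = 382.0/16.9 = 22.60 m³/d.

Q_w ≈ 22.6 m³/d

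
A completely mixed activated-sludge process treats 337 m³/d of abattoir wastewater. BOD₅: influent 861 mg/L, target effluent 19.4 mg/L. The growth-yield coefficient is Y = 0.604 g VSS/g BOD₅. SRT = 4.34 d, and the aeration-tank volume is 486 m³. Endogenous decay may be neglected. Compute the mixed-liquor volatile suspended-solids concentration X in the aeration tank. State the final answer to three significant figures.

X = Y·Q·ΔS·θ_c / V = 0.604 × 337 × (861 − 19.4) × 4.34 / 486 = 1530 mg/L.

X ≈ 1530 mg/L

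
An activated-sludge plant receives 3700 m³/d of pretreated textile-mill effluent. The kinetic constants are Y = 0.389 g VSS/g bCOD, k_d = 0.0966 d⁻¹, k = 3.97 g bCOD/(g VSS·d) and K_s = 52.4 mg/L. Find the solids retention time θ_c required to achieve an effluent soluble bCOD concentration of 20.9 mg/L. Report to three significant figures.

θ_c ≈ 2.91 d

Specific growth rate at S = 20.9 mg/L: μ = YkS/(K_s+S) = 0.389·3.97·20.9/(52.4+20.9) = 0.4403 d⁻¹.
1/θ_c = 0.4403 − 0.0966 = 0.3437 d⁻¹, so θ_c = 2.909 d.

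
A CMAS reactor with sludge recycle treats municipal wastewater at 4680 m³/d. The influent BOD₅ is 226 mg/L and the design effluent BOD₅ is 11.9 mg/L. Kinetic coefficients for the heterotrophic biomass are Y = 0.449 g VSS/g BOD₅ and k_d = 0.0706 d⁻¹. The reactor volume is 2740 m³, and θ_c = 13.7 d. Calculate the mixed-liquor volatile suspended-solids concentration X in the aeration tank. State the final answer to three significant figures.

From V·X·(1 + k_d·θ_c) = Y·Q·(S₀ − S)·θ_c: X = 0.449 × 4680 × (226 − 11.9) × 13.7 / [2740 × (1 + 0.0706 × 13.7)] = 1143 mg/L.

X ≈ 1140 mg/L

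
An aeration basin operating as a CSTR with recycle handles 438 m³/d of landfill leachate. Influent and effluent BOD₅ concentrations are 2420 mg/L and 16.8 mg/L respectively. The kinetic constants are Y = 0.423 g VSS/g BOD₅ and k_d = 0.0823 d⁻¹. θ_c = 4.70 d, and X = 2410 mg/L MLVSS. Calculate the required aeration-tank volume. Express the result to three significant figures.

From the SRT design equation V = Y Q (S₀−S) θ_c / [X (1 + k_d θ_c)] = 0.423 × 438 × (2420 − 16.8) × 4.70 / [2410 × (1 + 0.0823 × 4.70)] = 2.09×10^6 / 3342 = 626.1 m³.

V ≈ 626 m³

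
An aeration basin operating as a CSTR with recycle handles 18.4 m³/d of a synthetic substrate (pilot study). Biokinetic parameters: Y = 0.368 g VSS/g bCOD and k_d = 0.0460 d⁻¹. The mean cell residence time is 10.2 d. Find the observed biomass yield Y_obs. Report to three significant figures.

Correct the yield for decay: Y_obs = Y/(1 + k_d θ_c) = 0.368 / (1 + 0.0460 × 10.2) = 0.368 / 1.469 = 0.2505.

Y_obs ≈ 0.250 g VSS/g bCOD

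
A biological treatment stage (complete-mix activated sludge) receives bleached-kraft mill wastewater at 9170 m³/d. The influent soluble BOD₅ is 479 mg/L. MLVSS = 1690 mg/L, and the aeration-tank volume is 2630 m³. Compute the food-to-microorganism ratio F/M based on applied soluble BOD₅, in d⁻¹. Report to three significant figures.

F/M ≈ 0.988 d⁻¹

Food-to-microorganism ratio F/M = Q S₀ / (V X) = 9170 × 479 / (2630 × 1690) = 0.9882 d⁻¹.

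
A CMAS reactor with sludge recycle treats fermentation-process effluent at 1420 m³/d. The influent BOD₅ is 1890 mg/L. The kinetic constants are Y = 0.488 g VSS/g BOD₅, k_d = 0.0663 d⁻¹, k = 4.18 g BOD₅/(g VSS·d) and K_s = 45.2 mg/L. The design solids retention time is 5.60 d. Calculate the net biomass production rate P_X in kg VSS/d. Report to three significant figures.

From the Monod/SRT balance for a CMAS, S = K_s·(1+k_d θ_c)/[θ_c·(Y k − k_d) − 1] = 45.2 × (1 + 0.0663 × 5.60) / [5.60 × (0.488 × 4.18 − 0.0663) − 1] = 61.98 / 10.05 = 6.166 mg/L.
Correct the yield for decay: Y_obs = Y/(1 + k_d θ_c) = 0.488 / (1 + 0.0663 × 5.60) = 0.488 / 1.371 = 0.3559.
ΔS = 1890 − 6.17 = 1884 mg/L, so the substrate removal rate is 1420 × 1884/1000 = 2675 kg BOD₅/d.
Net biomass production P_X = Y_obs × Q·(S₀ − S) = 0.3559 × 2675 = 952.0 kg VSS/d.

P_X ≈ 952 kg VSS/d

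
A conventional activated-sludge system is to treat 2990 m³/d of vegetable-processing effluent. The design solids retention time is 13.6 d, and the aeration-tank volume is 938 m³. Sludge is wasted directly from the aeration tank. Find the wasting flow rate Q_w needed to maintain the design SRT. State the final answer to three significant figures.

With mixed-liquor wasting, θ_c = V/Q_w, so Q_w = V/θ_c = 938.0/13.6 = 68.97 m³/d.

Q_w ≈ 69.0 m³/d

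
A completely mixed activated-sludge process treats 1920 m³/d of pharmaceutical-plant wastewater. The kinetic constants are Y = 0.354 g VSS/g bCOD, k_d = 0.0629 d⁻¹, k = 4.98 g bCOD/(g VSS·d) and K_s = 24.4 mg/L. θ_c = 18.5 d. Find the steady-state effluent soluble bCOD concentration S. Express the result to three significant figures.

S ≈ 1.73 mg/L

For a completely mixed reactor with recycle the Lawrence–McCarty relation gives S = K_s·(1 + k_d·θ_c) / [θ_c·(Y·k − k_d) − 1] = 24.4 × (1 + 0.0629 × 18.5) / [18.5 × (0.354 × 4.98 − 0.0629) − 1] = 52.79 / 30.45 = 1.734 mg/L.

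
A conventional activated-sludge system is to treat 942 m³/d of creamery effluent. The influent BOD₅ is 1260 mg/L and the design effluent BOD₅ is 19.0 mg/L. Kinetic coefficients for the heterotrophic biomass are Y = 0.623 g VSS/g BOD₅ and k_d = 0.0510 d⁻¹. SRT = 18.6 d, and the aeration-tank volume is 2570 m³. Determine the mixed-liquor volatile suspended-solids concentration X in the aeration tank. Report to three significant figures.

X ≈ 2710 mg/L

From V·X·(1 + k_d·θ_c) = Y·Q·(S₀ − S)·θ_c: X = 0.623 × 942 × (1260 − 19.0) × 18.6 / [2570 × (1 + 0.0510 × 18.6)] = 2705 mg/L.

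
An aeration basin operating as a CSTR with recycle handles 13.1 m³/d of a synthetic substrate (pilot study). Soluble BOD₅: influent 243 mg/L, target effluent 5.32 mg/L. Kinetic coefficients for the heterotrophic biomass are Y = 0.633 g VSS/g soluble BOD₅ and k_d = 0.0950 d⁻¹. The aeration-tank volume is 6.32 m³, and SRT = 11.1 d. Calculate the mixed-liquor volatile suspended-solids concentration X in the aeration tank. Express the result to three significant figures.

From V·X·(1 + k_d·θ_c) = Y·Q·(S₀ − S)·θ_c: X = 0.633 × 13.1 × (243 − 5.32) × 11.1 / [6.32 × (1 + 0.0950 × 11.1)] = 1685 mg/L.

X ≈ 1680 mg/L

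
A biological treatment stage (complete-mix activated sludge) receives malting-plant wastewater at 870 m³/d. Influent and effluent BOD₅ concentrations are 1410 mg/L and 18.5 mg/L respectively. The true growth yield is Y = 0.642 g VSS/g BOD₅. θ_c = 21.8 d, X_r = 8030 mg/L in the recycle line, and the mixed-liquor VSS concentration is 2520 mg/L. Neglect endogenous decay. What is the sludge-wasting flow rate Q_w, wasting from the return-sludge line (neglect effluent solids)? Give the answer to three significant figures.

Biomass mass balance (decay neglected): V·X = Y·Q·(S₀ − S)·θ_c, so V = 0.642 × 870 × (1410 − 18.5) × 21.8 / 2520 = 6723 m³.
θ_c = V·X/(Q_w·X_r) when wasting from the recycle, so Q_w = V·X/(θ_c·X_r) = 6723 × 2520 / (21.8 × 8030) = 96.79 m³/d.

Q_w ≈ 96.8 m³/d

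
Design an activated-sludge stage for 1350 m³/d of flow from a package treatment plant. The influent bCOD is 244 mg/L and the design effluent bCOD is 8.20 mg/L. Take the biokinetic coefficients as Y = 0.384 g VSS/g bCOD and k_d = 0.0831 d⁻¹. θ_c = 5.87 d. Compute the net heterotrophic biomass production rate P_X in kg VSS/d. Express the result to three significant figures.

The observed yield is Y_obs = Y/(1 + k_d·θ_c) = 0.384 / (1 + 0.0831 × 5.87) = 0.384 / 1.488 = 0.2581 g VSS per g bCOD removed.
Q·(S₀ − S) = 1350 × (244 − 8.20) × 10⁻³ = 318.3 kg/d removed.
So the net sludge growth is P_X = 0.2581 × 318.3 = 82.16 kg VSS/d.

P_X ≈ 82.2 kg VSS/d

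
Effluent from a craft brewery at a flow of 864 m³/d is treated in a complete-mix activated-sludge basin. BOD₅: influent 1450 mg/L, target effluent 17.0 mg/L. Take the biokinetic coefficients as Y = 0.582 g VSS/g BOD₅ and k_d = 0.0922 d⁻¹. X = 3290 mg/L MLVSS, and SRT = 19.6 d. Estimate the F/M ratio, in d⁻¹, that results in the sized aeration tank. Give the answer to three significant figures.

F/M ≈ 0.249 d⁻¹

Steady-state biomass mass balance: V·X·(1 + k_d·θ_c) = Y·Q·(S₀ − S)·θ_c, so V = 0.582 × 864 × (1450 − 17.0) × 19.6 / [3290 × (1 + 0.0922 × 19.6)] = 1.41×10^7 / 9235 = 1529 m³.
F/M = Q·S₀ / (V·X) = 864 × 1450 / (1529 × 3290) = 0.2490 g BOD₅·(g VSS·d)⁻¹.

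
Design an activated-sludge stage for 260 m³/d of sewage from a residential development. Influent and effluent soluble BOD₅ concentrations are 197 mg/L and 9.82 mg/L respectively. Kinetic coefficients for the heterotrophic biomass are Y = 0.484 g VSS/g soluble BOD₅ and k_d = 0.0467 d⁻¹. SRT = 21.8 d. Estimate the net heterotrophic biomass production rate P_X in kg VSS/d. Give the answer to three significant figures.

P_X ≈ 11.7 kg VSS/d

Y_obs = Y / (1 + k_d θ_c) = 0.484 / (1 + 0.0467 × 21.8) = 0.484 / 2.018 = 0.2398.
Substrate removed = Q·(S₀ − S) = 260 m³/d × (197 − 9.82) g/m³ = 4.87×10^4 g/d = 48.67 kg/d.
Net biomass production P_X = Y_obs × Q·(S₀ − S) = 0.2398 × 48.67 = 11.67 kg VSS/d.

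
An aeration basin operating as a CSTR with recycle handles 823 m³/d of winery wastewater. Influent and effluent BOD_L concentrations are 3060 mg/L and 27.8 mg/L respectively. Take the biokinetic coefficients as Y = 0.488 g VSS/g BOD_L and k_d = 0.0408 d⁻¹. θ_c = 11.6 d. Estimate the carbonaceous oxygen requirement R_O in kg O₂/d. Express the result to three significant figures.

R_O ≈ 1320 kg O₂/d

Y_obs = Y / (1 + k_d θ_c) = 0.488 / (1 + 0.0408 × 11.6) = 0.488 / 1.473 = 0.3312.
Substrate removed = Q·(S₀ − S) = 823 m³/d × (3060 − 27.8) g/m³ = 2.5×10^6 g/d = 2496 kg/d.
Biomass synthesised: P_X = Y_obs × 2496 = 826.6 kg VSS/d.
R_O = Q·ΔS − 1.42 P_X = 2496 − 1174 = 1322 kg O₂/d.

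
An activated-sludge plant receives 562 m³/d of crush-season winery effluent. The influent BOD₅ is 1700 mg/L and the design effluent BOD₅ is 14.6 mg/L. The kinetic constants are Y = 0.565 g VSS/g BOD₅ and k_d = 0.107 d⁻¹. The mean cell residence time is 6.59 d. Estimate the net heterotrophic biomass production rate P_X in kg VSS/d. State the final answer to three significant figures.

P_X ≈ 314 kg VSS/d

The observed yield is Y_obs = Y/(1 + k_d·θ_c) = 0.565 / (1 + 0.107 × 6.59) = 0.565 / 1.705 = 0.3314 g VSS per g BOD₅ removed.
Mass of BOD₅ removed per day: Q(S₀ − S) = 562 × 1685 g/m³ = 947.2 kg/d.
Biomass produced: P_X = Y_obs·Q·ΔS = 0.3314 × 947.2 ≈ 313.9 kg VSS/d.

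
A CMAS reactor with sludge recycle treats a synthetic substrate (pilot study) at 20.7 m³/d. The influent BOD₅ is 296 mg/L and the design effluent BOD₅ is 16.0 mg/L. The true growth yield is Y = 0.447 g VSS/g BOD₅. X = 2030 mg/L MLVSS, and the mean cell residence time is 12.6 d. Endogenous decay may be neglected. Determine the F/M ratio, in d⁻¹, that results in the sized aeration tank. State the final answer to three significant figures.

F/M ≈ 0.188 d⁻¹

Biomass mass balance (decay neglected): V·X = Y·Q·(S₀ − S)·θ_c, so V = 0.447 × 20.7 × (296 − 16.0) × 12.6 / 2030 = 16.08 m³.
Food-to-microorganism ratio F/M = Q S₀ / (V X) = 20.7 × 296 / (16.08 × 2030) = 0.1877 d⁻¹.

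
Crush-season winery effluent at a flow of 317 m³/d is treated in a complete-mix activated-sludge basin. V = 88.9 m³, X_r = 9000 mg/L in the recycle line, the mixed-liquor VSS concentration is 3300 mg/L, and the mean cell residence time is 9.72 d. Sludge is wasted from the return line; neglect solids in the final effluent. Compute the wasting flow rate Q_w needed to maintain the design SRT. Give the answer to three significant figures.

Wasting from the return line (neglecting effluent solids): Q_w = V·X / (θ_c·X_r) = 88.90 × 3300 / (9.72 × 9000) = 3.354 m³/d.

Q_w ≈ 3.35 m³/d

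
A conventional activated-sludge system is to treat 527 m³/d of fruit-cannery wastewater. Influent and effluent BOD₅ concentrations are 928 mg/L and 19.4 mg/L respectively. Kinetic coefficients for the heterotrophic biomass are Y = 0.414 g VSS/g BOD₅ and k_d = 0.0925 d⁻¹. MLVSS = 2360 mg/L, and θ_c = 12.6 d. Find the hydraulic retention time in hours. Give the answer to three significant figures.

Steady-state biomass mass balance: V·X·(1 + k_d·θ_c) = Y·Q·(S₀ − S)·θ_c, so V = 0.414 × 527 × (928 − 19.4) × 12.6 / [2360 × (1 + 0.0925 × 12.6)] = 2.5×10^6 / 5111 = 488.7 m³.
HRT = V/Q = 488.7 m³ / 527 m³·d⁻¹ = 0.9274 d × 24 = 22.26 h.

τ ≈ 22.3 h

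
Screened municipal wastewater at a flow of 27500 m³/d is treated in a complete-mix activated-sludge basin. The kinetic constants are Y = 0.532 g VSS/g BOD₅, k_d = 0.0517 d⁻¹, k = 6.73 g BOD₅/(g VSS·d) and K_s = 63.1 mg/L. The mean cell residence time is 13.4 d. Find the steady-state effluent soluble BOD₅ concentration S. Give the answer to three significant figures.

For a completely mixed reactor with recycle the Lawrence–McCarty relation gives S = K_s·(1 + k_d·θ_c) / [θ_c·(Y·k − k_d) − 1] = 63.1 × (1 + 0.0517 × 13.4) / [13.4 × (0.532 × 6.73 − 0.0517) − 1] = 106.8 / 46.28 = 2.308 mg/L.

S ≈ 2.31 mg/L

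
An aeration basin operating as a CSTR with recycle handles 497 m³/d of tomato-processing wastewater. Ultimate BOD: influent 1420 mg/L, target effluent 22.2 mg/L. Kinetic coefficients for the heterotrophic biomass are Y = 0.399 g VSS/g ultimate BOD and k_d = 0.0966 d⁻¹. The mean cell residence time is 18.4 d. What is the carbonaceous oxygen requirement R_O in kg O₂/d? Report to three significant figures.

Y_obs = Y / (1 + k_d θ_c) = 0.399 / (1 + 0.0966 × 18.4) = 0.399 / 2.777 = 0.1437.
Mass of ultimate BOD removed per day: Q(S₀ − S) = 497 × 1398 g/m³ = 694.7 kg/d.
Net sludge production P_X = 0.1437 × 694.7 = 99.80 kg VSS/d.
Carbonaceous O₂ demand = substrate oxidised − cell-mass equivalent = 694.7 − 1.42 × 99.80 = 553.0 kg O₂/d.

R_O ≈ 553 kg O₂/d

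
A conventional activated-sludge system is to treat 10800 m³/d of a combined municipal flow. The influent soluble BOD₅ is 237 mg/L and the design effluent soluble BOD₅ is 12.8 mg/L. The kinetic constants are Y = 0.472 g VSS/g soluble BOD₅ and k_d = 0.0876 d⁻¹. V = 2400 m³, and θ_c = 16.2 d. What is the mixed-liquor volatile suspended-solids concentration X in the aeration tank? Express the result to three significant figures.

X ≈ 3190 mg/L

X = Y·Q·ΔS·θ_c / [V·(1 + k_d θ_c)] = 0.472 × 10800 × (237 − 12.8) × 16.2 / [2400 × (1 + 0.0876 × 16.2)] = 3189 mg/L.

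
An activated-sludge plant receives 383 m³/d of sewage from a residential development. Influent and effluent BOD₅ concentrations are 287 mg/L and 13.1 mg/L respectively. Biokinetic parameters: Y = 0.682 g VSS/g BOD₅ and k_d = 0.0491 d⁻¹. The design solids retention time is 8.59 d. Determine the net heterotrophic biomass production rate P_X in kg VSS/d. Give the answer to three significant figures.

P_X ≈ 50.3 kg VSS/d

The observed yield is Y_obs = Y/(1 + k_d·θ_c) = 0.682 / (1 + 0.0491 × 8.59) = 0.682 / 1.422 = 0.4797 g VSS per g BOD₅ removed.
ΔS = 287 − 13.1 = 273.9 mg/L, so the substrate removal rate is 383 × 273.9/1000 = 104.9 kg BOD₅/d.
Biomass produced: P_X = Y_obs·Q·ΔS = 0.4797 × 104.9 ≈ 50.32 kg VSS/d.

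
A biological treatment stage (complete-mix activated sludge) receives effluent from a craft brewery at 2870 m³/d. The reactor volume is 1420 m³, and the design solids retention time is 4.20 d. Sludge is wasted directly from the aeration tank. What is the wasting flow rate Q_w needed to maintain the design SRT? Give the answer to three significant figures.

With mixed-liquor wasting, θ_c = V/Q_w, so Q_w = V/θ_c = 1420/4.20 = 338.1 m³/d.

Q_w ≈ 338 m³/d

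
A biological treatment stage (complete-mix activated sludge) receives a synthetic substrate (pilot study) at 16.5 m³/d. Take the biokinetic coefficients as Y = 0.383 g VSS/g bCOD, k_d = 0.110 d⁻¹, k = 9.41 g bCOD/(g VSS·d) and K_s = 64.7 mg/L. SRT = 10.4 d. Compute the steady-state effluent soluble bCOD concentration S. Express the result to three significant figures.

S ≈ 3.93 mg/L

Effluent substrate depends only on kinetics and SRT: S = K_s(1 + k_d θ_c) / [θ_c(Yk − k_d) − 1] = 64.7 × (1 + 0.110 × 10.4) / [10.4 × (0.383 × 9.41 − 0.110) − 1] = 138.7 / 35.34 = 3.925 mg/L.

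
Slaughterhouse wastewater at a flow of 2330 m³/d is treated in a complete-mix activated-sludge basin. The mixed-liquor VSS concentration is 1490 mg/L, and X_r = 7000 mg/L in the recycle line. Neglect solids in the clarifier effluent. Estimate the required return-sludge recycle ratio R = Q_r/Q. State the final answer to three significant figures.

Mass balance around the secondary clarifier (neglecting effluent solids): R = X / (X_r − X) = 1490 / (7000 − 1490) = 0.2704.

R ≈ 0.270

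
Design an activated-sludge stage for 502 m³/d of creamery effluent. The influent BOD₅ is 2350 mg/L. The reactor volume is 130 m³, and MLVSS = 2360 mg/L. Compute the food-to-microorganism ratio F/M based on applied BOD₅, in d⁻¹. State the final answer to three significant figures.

F/M = applied load / biomass = Q·S₀/(V·X) = 502 × 2350 / (130.0 × 2360) = 3.845 d⁻¹.

F/M ≈ 3.85 d⁻¹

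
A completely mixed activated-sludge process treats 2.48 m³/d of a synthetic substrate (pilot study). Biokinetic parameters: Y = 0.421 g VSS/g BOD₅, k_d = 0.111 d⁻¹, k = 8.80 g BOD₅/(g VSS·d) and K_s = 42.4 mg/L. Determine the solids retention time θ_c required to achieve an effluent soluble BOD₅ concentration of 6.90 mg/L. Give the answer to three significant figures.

Specific growth rate at S = 6.90 mg/L: μ = YkS/(K_s+S) = 0.421·8.80·6.90/(42.4+6.90) = 0.5185 d⁻¹.
Then 1/θ_c = μ − k_d = 0.5185 − 0.111 = 0.4075 d⁻¹, giving θ_c = 2.454 d.

θ_c ≈ 2.45 d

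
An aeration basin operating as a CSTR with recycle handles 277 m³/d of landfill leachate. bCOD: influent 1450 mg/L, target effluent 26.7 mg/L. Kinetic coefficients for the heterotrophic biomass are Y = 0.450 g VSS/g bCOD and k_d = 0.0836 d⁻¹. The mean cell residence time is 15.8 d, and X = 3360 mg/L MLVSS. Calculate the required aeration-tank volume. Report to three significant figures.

V ≈ 359 m³

Steady-state biomass mass balance: V·X·(1 + k_d·θ_c) = Y·Q·(S₀ − S)·θ_c, so V = 0.450 × 277 × (1450 − 26.7) × 15.8 / [3360 × (1 + 0.0836 × 15.8)] = 2.8×10^6 / 7798 = 359.5 m³.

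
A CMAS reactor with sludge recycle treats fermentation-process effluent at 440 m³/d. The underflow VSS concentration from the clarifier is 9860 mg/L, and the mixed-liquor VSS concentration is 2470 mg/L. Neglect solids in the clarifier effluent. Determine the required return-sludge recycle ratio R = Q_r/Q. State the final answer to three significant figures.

R ≈ 0.334

R = Q_r/Q = X/(X_r − X) = 2470 / (9860 − 2470) = 0.3342.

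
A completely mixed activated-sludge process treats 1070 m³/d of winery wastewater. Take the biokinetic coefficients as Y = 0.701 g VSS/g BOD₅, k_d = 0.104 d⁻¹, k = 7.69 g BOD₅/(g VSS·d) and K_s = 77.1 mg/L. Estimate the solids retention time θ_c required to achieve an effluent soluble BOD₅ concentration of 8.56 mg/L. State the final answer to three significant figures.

From 1/θ_c = Y·k·S/(K_s + S) − k_d: Y·k·S/(K_s+S) = 0.701 × 7.69 × 8.56 / (77.1 + 8.56) = 0.5387 d⁻¹.
θ_c = 1/(μ − k_d) = 1/(0.5387 − 0.104) = 1/0.4347 = 2.300 d.

θ_c ≈ 2.30 d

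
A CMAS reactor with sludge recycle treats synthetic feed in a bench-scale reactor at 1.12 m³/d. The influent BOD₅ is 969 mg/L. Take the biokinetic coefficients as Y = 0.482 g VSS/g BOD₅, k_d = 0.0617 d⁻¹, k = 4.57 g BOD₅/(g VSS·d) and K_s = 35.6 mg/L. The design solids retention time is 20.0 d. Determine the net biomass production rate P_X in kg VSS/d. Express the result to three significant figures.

For a completely mixed reactor with recycle the Lawrence–McCarty relation gives S = K_s·(1 + k_d·θ_c) / [θ_c·(Y·k − k_d) − 1] = 35.6 × (1 + 0.0617 × 20.0) / [20.0 × (0.482 × 4.57 − 0.0617) − 1] = 79.53 / 41.82 = 1.902 mg/L.
Correct the yield for decay: Y_obs = Y/(1 + k_d θ_c) = 0.482 / (1 + 0.0617 × 20.0) = 0.482 / 2.234 = 0.2158.
Q·(S₀ − S) = 1.12 × (969 − 1.90) × 10⁻³ = 1.083 kg/d removed.
Biomass produced: P_X = Y_obs·Q·ΔS = 0.2158 × 1.083 ≈ 0.2337 kg VSS/d.

P_X ≈ 0.234 kg VSS/d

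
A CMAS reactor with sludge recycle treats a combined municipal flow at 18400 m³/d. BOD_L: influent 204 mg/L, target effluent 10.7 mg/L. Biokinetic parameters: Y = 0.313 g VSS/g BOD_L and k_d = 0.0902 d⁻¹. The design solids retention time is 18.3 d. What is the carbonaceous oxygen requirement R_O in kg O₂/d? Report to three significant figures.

Observed yield with endogenous decay: Y_obs = Y / (1 + k_d·θ_c) = 0.313 / (1 + 0.0902 × 18.3) = 0.313 / 2.651 = 0.1181 g VSS/g BOD_L.
Substrate removed = Q·(S₀ − S) = 18400 m³/d × (204 − 10.7) g/m³ = 3.56×10^6 g/d = 3557 kg/d.
Net sludge production P_X = 0.1181 × 3557 = 420.0 kg VSS/d.
R_O = Q·ΔS − 1.42 P_X = 3557 − 596.4 = 2960 kg O₂/d.

R_O ≈ 2960 kg O₂/d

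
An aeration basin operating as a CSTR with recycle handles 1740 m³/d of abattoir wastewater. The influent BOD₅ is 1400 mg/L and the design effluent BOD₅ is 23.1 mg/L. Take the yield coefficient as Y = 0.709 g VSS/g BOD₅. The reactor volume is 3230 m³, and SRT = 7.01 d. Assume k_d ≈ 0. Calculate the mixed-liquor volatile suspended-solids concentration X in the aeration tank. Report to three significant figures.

Without decay, X = Y Q (S₀−S) θ_c / V = 0.709 × 1740 × (1400 − 23.1) × 7.01 / 3230 = 3686 mg/L.

X ≈ 3690 mg/L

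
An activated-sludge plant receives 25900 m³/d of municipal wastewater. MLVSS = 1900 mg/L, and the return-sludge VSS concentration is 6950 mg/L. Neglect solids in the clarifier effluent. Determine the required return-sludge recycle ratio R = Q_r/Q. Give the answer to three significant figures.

R ≈ 0.376

Mass balance around the secondary clarifier (neglecting effluent solids): R = X / (X_r − X) = 1900 / (6950 − 1900) = 0.3762.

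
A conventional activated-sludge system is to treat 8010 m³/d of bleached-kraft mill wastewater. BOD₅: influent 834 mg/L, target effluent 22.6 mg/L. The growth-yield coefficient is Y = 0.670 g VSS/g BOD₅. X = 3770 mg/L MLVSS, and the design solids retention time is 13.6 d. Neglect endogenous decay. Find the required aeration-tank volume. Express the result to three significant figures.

With k_d = 0 the design equation reduces to V = Y Q (S₀−S) θ_c / X = 0.670 × 8010 × (834 − 22.6) × 13.6 / 3770 = 15709 m³.

V ≈ 15700 m³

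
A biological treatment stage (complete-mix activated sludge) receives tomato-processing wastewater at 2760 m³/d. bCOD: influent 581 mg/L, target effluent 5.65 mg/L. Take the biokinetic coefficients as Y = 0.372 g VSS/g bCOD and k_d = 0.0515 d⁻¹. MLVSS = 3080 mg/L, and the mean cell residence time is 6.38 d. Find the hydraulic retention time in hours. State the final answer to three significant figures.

τ ≈ 8.01 h

Steady-state biomass mass balance: V·X·(1 + k_d·θ_c) = Y·Q·(S₀ − S)·θ_c, so V = 0.372 × 2760 × (581 − 5.65) × 6.38 / [3080 × (1 + 0.0515 × 6.38)] = 3.77×10^6 / 4092 = 921.0 m³.
HRT = V/Q = 921.0 m³ / 2760 m³·d⁻¹ = 0.3337 d × 24 = 8.009 h.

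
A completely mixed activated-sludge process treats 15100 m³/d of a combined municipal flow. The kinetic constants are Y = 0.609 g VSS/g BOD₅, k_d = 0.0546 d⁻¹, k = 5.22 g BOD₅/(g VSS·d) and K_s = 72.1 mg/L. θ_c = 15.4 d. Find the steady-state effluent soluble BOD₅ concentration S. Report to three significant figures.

S ≈ 2.82 mg/L

From the Monod/SRT balance for a CMAS, S = K_s·(1+k_d θ_c)/[θ_c·(Y k − k_d) − 1] = 72.1 × (1 + 0.0546 × 15.4) / [15.4 × (0.609 × 5.22 − 0.0546) − 1] = 132.7 / 47.12 = 2.817 mg/L.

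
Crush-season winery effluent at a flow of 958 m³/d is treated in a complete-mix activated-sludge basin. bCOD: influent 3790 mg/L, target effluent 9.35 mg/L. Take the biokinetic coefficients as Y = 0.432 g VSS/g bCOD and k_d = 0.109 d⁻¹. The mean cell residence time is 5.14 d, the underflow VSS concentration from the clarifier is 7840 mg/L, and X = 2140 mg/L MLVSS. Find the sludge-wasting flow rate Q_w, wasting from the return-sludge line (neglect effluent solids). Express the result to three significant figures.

From the SRT design equation V = Y Q (S₀−S) θ_c / [X (1 + k_d θ_c)] = 0.432 × 958 × (3790 − 9.35) × 5.14 / [2140 × (1 + 0.109 × 5.14)] = 8.04×10^6 / 3339 = 2409 m³.
Q_w = (V·X)/(θ_c X_r) = 2409 × 2140 / (5.14 × 7840) = 127.9 m³/d.

Q_w ≈ 128 m³/d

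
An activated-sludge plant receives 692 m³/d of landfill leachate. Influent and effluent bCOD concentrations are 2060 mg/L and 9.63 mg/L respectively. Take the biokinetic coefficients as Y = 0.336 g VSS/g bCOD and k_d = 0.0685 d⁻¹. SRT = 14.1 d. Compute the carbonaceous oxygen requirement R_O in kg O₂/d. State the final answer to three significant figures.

Correct the yield for decay: Y_obs = Y/(1 + k_d θ_c) = 0.336 / (1 + 0.0685 × 14.1) = 0.336 / 1.966 = 0.1709.
Q·(S₀ − S) = 692 × (2060 − 9.63) × 10⁻³ = 1419 kg/d removed.
P_X = Y_obs·Q·(S₀ − S) = 0.1709 × 1419 = 242.5 kg VSS/d.
R_O = Q·ΔS − 1.42 P_X = 1419 − 344.4 = 1074 kg O₂/d.

R_O ≈ 1070 kg O₂/d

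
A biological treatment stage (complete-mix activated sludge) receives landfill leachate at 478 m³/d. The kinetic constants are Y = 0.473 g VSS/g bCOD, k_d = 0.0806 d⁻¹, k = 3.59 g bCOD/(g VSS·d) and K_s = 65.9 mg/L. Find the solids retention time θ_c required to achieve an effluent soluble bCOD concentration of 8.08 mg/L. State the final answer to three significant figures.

At the target effluent, Y k S/(K_s+S) = 0.473×3.59×8.08/73.98 = 0.1855 d⁻¹.
Then 1/θ_c = μ − k_d = 0.1855 − 0.0806 = 0.1049 d⁻¹, giving θ_c = 9.536 d.

θ_c ≈ 9.54 d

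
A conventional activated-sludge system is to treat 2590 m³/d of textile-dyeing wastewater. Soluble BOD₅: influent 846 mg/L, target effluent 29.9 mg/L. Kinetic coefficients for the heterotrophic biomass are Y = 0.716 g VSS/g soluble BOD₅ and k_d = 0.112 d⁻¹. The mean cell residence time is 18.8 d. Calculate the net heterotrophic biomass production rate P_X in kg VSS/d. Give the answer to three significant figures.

P_X ≈ 487 kg VSS/d

Y_obs = Y / (1 + k_d θ_c) = 0.716 / (1 + 0.112 × 18.8) = 0.716 / 3.106 = 0.2306.
ΔS = 846 − 29.9 = 816.1 mg/L, so the substrate removal rate is 2590 × 816.1/1000 = 2114 kg soluble BOD₅/d.
Net biomass production P_X = Y_obs × Q·(S₀ − S) = 0.2306 × 2114 = 487.3 kg VSS/d.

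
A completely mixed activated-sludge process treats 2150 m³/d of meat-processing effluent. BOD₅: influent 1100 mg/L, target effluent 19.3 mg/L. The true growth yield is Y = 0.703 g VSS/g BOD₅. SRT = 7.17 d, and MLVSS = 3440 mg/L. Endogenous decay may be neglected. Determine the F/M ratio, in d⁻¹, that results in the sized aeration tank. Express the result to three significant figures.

F/M ≈ 0.202 d⁻¹

Biomass mass balance (decay neglected): V·X = Y·Q·(S₀ − S)·θ_c, so V = 0.703 × 2150 × (1100 − 19.3) × 7.17 / 3440 = 3405 m³.
F/M = applied load / biomass = Q·S₀/(V·X) = 2150 × 1100 / (3405 × 3440) = 0.2019 d⁻¹.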